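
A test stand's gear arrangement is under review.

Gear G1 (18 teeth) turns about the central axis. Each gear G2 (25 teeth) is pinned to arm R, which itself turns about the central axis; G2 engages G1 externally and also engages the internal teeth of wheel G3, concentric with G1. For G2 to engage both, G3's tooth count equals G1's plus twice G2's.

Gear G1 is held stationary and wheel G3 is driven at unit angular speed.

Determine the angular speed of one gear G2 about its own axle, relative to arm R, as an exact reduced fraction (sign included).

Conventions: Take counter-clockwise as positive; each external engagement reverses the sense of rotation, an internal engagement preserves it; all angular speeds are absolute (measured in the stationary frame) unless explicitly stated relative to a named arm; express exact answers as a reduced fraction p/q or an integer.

topology: planetary set — G1 18T / G2 25T / G3 68T, arm = carrier (Willis)
ring teeth: 18 + 2·25 = 68
18(ω_sun−ω_arm) = −68(ω_ring−ω_arm),  ω_sun = 0, ω_ring = 1
18(0−ω_arm) = −68(1−ω_arm)  ⇒  86·ω_arm = 68  ⇒  ω_arm = 34/43
sun–planet mesh: 18·(0−34/43) = −25·(ω_p−ω_arm)  ⇒  ω_p−ω_arm = 612/1075
exact speed ratio = 612/1075

612/1075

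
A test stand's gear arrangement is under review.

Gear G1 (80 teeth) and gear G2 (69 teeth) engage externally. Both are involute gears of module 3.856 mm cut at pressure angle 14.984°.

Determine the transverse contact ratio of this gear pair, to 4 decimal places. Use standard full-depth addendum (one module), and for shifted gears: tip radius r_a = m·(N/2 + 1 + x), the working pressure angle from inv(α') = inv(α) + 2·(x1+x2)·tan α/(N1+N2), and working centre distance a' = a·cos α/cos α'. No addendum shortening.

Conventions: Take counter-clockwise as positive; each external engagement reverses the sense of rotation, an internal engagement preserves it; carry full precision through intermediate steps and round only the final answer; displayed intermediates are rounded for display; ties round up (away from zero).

topology: single-mesh involute geometry — m = 3.856, 80T/69T pair
base radii: r_b1 = 148.995541, r_b2 = 128.508655
tip radii: r_a1 = 158.096000, r_a2 = 136.888000
no profile shift: α' = α, a' = a
action lengths: √(r_a1²−r_b1²) = 52.864675, √(r_a2²−r_b2²) = 47.157717
base pitch p_b = π·m·cos α = 11.702082
CR = (52.864675 + 47.157717 − 287.272000·sin 14.98400°)/11.702082 = 2.200328
contact ratio ≈ 2.2003

2.2003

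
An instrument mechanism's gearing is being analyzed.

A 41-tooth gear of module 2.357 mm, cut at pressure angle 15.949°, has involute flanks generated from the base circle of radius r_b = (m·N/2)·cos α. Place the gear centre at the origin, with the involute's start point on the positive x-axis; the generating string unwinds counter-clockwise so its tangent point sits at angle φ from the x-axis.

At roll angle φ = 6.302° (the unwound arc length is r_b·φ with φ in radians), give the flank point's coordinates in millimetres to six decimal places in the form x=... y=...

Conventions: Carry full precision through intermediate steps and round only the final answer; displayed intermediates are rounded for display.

topology: single-mesh involute geometry — m = 2.357, N = 41
pitch radius r_p = m·N/2 = 2.357·41/2 = 48.318500
base radius r_b = r_p·cos α = 48.318500·cos 15.949° = 46.458560
roll angle φ = 6.302° = 0.10999065 rad
x = r_b·(cos φ + φ·sin φ) = 46.738737
y = r_b·(sin φ − φ·cos φ) = 0.020582

x=46.738737 y=0.020582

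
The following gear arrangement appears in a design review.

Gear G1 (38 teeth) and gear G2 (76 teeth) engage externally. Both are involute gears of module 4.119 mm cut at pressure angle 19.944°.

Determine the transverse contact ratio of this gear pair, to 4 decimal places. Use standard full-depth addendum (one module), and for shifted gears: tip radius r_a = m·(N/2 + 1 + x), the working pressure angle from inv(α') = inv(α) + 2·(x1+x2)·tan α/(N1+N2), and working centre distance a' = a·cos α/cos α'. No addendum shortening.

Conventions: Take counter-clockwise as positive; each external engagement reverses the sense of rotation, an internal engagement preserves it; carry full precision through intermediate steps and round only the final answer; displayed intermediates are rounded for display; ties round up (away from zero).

recognized (one external pair, fixed centres): single-mesh tooth geometry, m = 4.119, N1 = 38, N2 = 76
base radii: r_b1 = 73.567411, r_b2 = 147.134821
tip radii: r_a1 = 82.380000, r_a2 = 160.641000
no profile shift: α' = α, a' = a
action lengths: √(r_a1²−r_b1²) = 37.071559, √(r_a2²−r_b2²) = 64.473834
base pitch p_b = π·m·cos α = 12.164149
CR = (37.071559 + 64.473834 − 234.783000·sin 19.94400°)/12.164149 = 1.764246
contact ratio ≈ 1.7642

1.7642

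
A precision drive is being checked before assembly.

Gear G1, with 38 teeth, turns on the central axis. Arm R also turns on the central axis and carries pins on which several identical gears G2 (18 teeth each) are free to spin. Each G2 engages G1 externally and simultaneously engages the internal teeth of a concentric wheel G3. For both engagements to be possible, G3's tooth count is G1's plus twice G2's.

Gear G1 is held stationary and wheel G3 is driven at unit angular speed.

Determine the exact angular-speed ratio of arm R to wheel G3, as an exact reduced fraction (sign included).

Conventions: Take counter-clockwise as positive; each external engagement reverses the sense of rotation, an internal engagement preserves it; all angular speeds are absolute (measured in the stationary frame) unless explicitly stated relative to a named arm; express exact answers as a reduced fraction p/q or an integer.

class = planetary set [G3 = 38+2·18 = 74; Willis about the carrier]
ring teeth: 38 + 2·18 = 74
38(ω_sun−ω_arm) = −74(ω_ring−ω_arm),  ω_sun = 0, ω_ring = 1
38(0−ω_arm) = −74(1−ω_arm)  ⇒  112·ω_arm = 74  ⇒  ω_arm = 37/56
ω_out/ω_in = 37/56

37/56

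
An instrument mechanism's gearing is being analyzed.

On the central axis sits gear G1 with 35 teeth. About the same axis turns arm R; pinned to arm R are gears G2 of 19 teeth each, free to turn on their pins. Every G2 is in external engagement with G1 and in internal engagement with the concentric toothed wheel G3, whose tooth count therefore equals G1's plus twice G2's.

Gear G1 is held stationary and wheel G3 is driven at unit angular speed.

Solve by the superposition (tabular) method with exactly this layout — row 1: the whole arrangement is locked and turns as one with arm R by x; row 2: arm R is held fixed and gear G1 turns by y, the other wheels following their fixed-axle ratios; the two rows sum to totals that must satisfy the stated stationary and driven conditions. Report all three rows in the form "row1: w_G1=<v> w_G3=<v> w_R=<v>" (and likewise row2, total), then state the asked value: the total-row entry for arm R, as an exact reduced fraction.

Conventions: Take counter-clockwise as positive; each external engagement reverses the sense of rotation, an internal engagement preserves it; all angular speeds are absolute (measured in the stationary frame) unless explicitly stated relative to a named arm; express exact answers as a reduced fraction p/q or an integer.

row1: w_G1=73/108 w_G3=73/108 w_R=73/108
row2: w_G1=-73/108 w_G3=35/108 w_R=0
total: w_G1=0 w_G3=1 w_R=73/108
asked value: 73/108

planetary set (35T centre, 19T on arm, 73T internal) — Willis relation
superposition row 1 [locked train]: every member turns x
row 2 (arm held, sun turns y): ω_ring = −(35/73)·y, ω_arm = 0
boundary: total ω_sun = x + y = 0 and total ω_ring = x − (35/73)·y = 1  ⇒  y = -73/108, x = 73/108
row 2 ring = −(35/73)·(-73/108) = 35/108
totals (row 1 + row 2): sun 73/108 + (-73/108) = 0, ring 73/108 + 35/108 = 1, arm 73/108 + 0 = 73/108
asked cell (total, arm) = 73/108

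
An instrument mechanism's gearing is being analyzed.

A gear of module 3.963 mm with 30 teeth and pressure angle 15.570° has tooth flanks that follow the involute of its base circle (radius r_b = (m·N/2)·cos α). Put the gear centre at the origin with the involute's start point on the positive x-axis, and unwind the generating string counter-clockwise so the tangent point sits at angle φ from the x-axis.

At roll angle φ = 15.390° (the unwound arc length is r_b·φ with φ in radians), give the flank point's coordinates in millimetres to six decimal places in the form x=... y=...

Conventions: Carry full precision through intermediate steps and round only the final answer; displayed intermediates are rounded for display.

topology: single-mesh involute geometry — m = 3.963, N = 30
pitch radius r_p = m·N/2 = 3.963·30/2 = 59.445000
base radius r_b = r_p·cos α = 59.445000·cos 15.570° = 57.263561
roll angle φ = 15.390° = 0.26860617 rad
x = r_b·(cos φ + φ·sin φ) = 59.292212
y = r_b·(sin φ − φ·cos φ) = 0.367256

x=59.292212 y=0.367256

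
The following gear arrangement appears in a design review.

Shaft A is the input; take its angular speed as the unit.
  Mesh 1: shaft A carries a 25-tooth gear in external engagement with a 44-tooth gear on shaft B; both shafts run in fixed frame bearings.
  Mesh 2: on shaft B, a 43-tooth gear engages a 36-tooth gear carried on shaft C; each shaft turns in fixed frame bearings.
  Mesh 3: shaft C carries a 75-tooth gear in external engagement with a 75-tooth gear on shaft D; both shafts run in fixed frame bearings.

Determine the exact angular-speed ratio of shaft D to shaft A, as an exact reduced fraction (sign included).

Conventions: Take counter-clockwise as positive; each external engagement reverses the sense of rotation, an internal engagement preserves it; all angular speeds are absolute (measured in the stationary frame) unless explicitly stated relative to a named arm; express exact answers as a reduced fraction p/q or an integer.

class = fixed-axis compound train [3 meshes; 3 ratios multiply, 3 sense flips]
mesh 1 [25T→44T]: running ratio 25/44, sense −
mesh 2 [43T→36T]: running ratio 1075/1584, sense +
mesh 3 [75T→75T]: running ratio 1075/1584, sense −
ω_out/ω_in = -1075/1584

-1075/1584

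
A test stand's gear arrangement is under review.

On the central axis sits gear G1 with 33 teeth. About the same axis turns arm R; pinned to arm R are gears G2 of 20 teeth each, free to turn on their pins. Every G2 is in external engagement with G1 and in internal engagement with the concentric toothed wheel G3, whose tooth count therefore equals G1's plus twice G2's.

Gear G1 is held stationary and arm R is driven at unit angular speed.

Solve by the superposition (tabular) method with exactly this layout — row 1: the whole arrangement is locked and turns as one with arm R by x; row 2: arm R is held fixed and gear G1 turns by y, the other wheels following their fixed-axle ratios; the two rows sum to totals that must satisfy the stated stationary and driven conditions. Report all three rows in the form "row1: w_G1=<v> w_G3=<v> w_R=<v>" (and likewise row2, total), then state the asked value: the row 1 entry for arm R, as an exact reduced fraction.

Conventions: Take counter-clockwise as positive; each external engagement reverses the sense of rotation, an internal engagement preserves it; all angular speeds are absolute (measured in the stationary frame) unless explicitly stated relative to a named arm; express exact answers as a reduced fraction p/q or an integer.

row1: w_G1=1 w_G3=1 w_R=1
row2: w_G1=-1 w_G3=33/73 w_R=0
total: w_G1=0 w_G3=106/73 w_R=1
asked value: 1

recognized (axles ride arm R): planetary set, 33/20/73 teeth
row 1 (train locked, turned with arm): all members turn x
row 2 (arm held, sun turns y): ω_ring = −(33/73)·y, ω_arm = 0
boundary: total ω_sun = x + y = 0 and total ω_arm = x = 1  ⇒  y = -1, x = 1
row 2 ring = −(33/73)·(-1) = 33/73
totals (row 1 + row 2): sun 1 + (-1) = 0, ring 1 + 33/73 = 106/73, arm 1 + 0 = 1
asked cell (row1, arm) = 1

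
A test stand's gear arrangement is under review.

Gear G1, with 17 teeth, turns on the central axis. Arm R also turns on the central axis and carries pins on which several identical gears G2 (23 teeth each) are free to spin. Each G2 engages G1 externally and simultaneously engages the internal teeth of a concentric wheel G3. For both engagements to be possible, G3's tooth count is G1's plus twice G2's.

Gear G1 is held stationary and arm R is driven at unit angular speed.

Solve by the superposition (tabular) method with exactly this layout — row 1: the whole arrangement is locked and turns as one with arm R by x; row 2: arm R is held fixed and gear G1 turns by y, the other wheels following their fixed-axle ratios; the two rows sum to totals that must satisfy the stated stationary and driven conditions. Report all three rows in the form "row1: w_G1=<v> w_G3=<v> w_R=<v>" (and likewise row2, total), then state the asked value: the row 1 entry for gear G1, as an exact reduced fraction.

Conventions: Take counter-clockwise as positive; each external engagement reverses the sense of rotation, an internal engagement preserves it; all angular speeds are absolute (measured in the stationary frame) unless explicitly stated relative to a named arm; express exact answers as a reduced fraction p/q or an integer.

class = planetary set [G3 = 17+2·23 = 63; Willis about the carrier]
superposition row 1 [locked train]: every member turns x
row 2 — arm fixed, fixed-axis ratios: sun y, ring −(17/63)·y, arm 0
boundary: total ω_sun = x + y = 0 and total ω_arm = x = 1  ⇒  y = -1, x = 1
row 2 ring = −(17/63)·(-1) = 17/63
totals (row 1 + row 2): sun 1 + (-1) = 0, ring 1 + 17/63 = 80/63, arm 1 + 0 = 1
asked cell (row1, sun) = 1

row1: w_G1=1 w_G3=1 w_R=1
row2: w_G1=-1 w_G3=17/63 w_R=0
total: w_G1=0 w_G3=80/63 w_R=1
asked value: 1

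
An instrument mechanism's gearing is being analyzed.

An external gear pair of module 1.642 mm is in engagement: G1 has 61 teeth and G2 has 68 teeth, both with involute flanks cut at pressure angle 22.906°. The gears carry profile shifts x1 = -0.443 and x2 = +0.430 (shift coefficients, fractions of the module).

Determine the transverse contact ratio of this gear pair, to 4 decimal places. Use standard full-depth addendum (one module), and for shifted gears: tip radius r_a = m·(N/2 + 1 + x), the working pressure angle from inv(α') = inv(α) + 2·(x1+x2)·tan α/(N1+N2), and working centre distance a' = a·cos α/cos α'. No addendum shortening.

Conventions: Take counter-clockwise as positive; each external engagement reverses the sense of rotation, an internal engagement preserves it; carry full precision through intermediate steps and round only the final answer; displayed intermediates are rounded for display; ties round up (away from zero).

1.6348

topology: single-mesh involute geometry — m = 1.642, 61T/68T pair
base radii: r_b1 = 46.131845, r_b2 = 51.425664
tip radii: r_a1 = 50.995594, r_a2 = 58.176060
inv(α') = inv(22.906°) + 2·(-0.443+0.430)·tan α/(61+68) = 0.02266967  ⇒  α' = 22.87863°
a' = a·cos α / cos α' = 105.9090·cos 22.906°/cos 22.87863° = 105.887642
action lengths: √(r_a1²−r_b1²) = 21.734844, √(r_a2²−r_b2²) = 27.200277
base pitch p_b = π·m·cos α = 4.751720
CR = (21.734844 + 27.200277 − 105.887642·sin 22.87863°)/4.751720 = 1.634794
contact ratio ≈ 1.6348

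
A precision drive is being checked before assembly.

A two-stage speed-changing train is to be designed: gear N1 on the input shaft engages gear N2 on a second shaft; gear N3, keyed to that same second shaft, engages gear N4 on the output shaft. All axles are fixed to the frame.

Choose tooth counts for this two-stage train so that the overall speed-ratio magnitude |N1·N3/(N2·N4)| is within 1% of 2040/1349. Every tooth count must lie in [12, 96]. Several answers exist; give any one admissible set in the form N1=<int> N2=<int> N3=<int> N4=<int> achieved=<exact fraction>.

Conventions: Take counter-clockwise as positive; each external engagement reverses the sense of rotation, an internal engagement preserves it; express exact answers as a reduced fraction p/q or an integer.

class = fixed-axis compound train [2-stage, 2040/1349 wanted]
target = 2040/1349 in lowest terms: an exact hit needs N1·N3 = k·2040 and N2·N4 = k·1349 for one integer k, every count in [12, 96]; additionally prefer no 1:1 stage (N1 ≠ N2, N3 ≠ N4)
k = 1: N1·N3 = 2040 = 24·85, N2·N4 = 1349 = 19·71
achieved = 24·85/(19·71) = 2040/1349; |achieved − target| = 0 ≤ 102/6745 ✓

N1=24 N2=19 N3=85 N4=71 achieved=2040/1349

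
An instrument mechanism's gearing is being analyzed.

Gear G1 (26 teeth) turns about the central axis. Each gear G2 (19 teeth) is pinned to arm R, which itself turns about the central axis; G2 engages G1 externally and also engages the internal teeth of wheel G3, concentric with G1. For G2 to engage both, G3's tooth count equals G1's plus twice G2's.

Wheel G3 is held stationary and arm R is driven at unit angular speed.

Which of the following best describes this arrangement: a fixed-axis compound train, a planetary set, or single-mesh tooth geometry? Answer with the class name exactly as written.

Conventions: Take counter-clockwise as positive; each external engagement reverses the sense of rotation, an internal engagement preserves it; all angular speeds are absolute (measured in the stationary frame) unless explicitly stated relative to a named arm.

planetary set (26T centre, 19T on arm, 64T internal) — Willis relation
classification: planetary set

planetary set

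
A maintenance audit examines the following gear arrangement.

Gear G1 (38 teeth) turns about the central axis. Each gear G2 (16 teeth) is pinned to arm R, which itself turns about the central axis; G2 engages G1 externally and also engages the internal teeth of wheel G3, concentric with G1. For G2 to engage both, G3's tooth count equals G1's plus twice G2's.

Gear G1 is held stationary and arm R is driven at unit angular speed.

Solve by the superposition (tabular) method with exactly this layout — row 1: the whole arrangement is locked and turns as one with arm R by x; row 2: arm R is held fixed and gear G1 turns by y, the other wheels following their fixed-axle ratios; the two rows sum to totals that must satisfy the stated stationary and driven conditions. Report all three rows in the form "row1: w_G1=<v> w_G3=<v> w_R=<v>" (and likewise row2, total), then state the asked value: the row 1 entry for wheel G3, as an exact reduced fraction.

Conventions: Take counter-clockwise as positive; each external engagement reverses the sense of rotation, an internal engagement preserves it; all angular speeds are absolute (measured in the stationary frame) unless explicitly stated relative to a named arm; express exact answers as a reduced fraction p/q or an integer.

row1: w_G1=1 w_G3=1 w_R=1
row2: w_G1=-1 w_G3=19/35 w_R=0
total: w_G1=0 w_G3=54/35 w_R=1
asked value: 1

class = planetary set [G3 = 38+2·16 = 70; Willis about the carrier]
row 1: whole set turns with the arm by x
row 2: sun turns y, ring = −(38/70)·y, arm 0
boundary: total ω_sun = x + y = 0 and total ω_arm = x = 1  ⇒  y = -1, x = 1
row 2 ring = −(38/70)·(-1) = 19/35
totals (row 1 + row 2): sun 1 + (-1) = 0, ring 1 + 19/35 = 54/35, arm 1 + 0 = 1
asked cell (row1, ring) = 1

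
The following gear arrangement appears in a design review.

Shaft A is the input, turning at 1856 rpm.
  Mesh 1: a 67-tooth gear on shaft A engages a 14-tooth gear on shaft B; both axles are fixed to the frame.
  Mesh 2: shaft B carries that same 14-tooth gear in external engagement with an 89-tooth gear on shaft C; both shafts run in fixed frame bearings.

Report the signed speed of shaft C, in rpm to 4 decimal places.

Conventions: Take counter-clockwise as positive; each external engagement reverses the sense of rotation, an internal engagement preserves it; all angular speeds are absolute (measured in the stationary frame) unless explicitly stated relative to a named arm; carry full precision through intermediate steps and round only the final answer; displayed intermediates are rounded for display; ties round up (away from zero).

topology: fixed-axis compound train — 2 meshes, A→C
mesh 1 [67T→14T]: ω = 1856.0000×67/14 = 8882.2857 rpm, sense flips to −
mesh 2 [14T→89T]: ω = 8882.2857×14/89 = 1397.2135 rpm, sense flips to +
signed output speed = +1397.2135 rpm

+1397.2135 rpm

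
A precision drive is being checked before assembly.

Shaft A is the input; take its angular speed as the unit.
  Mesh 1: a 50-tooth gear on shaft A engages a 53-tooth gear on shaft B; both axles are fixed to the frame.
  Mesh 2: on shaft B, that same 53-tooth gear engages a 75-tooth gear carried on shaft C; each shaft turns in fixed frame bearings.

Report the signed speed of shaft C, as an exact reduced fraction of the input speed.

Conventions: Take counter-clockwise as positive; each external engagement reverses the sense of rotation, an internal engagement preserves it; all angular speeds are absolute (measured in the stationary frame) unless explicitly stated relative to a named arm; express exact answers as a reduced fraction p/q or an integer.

2/3

2-mesh fixed-axis compound train (all bearings frame-fixed)
mesh 1 [50T→53T]: |ω|/ω_in = 1×50/53 = 50/53, sense flips to −
mesh 2 [53T→75T]: |ω|/ω_in = (50/53)×53/75 = 2/3, sense flips to +
signed output speed (× input speed) = 2/3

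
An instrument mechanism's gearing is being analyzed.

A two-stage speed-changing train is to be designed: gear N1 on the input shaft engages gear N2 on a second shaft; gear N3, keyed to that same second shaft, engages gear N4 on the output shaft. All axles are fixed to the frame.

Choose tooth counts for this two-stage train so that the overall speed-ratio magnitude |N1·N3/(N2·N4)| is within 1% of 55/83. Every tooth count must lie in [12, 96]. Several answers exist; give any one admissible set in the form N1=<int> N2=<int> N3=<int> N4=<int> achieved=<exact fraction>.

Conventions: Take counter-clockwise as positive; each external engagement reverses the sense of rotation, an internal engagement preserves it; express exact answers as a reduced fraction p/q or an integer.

N1=12 N2=83 N3=55 N4=12 achieved=55/83

2-stage fixed-axis compound train for ratio 55/83
target = 55/83 in lowest terms: an exact hit needs N1·N3 = k·55 and N2·N4 = k·83 for one integer k, every count in [12, 96]; additionally prefer no 1:1 stage (N1 ≠ N2, N3 ≠ N4)
k = 1…11: no 1:1-free in-range split of k·55 and k·83 into factor pairs; take k = 12
k = 12: N1·N3 = 660 = 12·55, N2·N4 = 996 = 83·12
achieved = 12·55/(83·12) = 55/83; |achieved − target| = 0 ≤ 11/1660 ✓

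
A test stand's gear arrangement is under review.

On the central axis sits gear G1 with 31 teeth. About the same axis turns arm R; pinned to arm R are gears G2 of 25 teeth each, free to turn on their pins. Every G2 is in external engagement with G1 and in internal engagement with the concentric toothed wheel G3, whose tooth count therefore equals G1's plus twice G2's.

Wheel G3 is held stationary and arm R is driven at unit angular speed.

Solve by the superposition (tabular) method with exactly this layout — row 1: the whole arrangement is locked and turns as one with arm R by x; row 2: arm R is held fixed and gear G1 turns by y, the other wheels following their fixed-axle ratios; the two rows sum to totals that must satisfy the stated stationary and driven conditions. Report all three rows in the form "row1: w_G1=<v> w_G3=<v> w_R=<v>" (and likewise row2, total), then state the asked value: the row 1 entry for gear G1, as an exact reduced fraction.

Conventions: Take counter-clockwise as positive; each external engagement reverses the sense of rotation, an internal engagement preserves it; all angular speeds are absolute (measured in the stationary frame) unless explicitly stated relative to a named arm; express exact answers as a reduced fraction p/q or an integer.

row1: w_G1=1 w_G3=1 w_R=1
row2: w_G1=81/31 w_G3=-1 w_R=0
total: w_G1=112/31 w_G3=0 w_R=1
asked value: 1

planetary set (31T centre, 25T on arm, 81T internal) — Willis relation
row 1 — lock + rotate with arm: ω_sun = ω_ring = ω_arm = x
row 2 — arm fixed, fixed-axis ratios: sun y, ring −(31/81)·y, arm 0
boundary: total ω_ring = x − (31/81)·y = 0 and total ω_arm = x = 1  ⇒  y = 81/31, x = 1
row 2 ring = −(31/81)·81/31 = -1
totals (row 1 + row 2): sun 1 + 81/31 = 112/31, ring 1 + (-1) = 0, arm 1 + 0 = 1
asked cell (row1, sun) = 1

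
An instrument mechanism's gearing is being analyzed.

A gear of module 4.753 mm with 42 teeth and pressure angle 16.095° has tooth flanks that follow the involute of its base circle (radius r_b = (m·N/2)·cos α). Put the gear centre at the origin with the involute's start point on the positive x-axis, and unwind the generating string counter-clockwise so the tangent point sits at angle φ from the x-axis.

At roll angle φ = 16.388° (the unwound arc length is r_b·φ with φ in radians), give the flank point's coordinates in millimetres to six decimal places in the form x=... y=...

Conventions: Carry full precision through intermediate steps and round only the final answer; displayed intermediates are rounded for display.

topology: single-mesh involute geometry — m = 4.753, N = 42
pitch radius r_p = m·N/2 = 4.753·42/2 = 99.813000
base radius r_b = r_p·cos α = 99.813000·cos 16.095° = 95.900665
roll angle φ = 16.388° = 0.28602456 rad
x = r_b·(cos φ + φ·sin φ) = 99.743616
y = r_b·(sin φ − φ·cos φ) = 0.741913

x=99.743616 y=0.741913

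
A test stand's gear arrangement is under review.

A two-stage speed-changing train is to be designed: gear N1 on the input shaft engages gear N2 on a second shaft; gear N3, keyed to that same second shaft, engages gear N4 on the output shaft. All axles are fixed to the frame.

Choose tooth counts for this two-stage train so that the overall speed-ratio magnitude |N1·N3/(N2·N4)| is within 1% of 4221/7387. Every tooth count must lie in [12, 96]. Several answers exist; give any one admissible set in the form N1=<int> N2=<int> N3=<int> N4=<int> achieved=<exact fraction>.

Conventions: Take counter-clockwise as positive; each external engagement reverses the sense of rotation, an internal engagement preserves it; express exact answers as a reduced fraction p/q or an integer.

class = fixed-axis compound train [2-stage, 4221/7387 wanted]
target = 4221/7387 in lowest terms: an exact hit needs N1·N3 = k·4221 and N2·N4 = k·7387 for one integer k, every count in [12, 96]; additionally prefer no 1:1 stage (N1 ≠ N2, N3 ≠ N4)
k = 1: N1·N3 = 4221 = 63·67, N2·N4 = 7387 = 83·89
achieved = 63·67/(83·89) = 4221/7387; |achieved − target| = 0 ≤ 4221/738700 ✓

N1=63 N2=83 N3=67 N4=89 achieved=4221/7387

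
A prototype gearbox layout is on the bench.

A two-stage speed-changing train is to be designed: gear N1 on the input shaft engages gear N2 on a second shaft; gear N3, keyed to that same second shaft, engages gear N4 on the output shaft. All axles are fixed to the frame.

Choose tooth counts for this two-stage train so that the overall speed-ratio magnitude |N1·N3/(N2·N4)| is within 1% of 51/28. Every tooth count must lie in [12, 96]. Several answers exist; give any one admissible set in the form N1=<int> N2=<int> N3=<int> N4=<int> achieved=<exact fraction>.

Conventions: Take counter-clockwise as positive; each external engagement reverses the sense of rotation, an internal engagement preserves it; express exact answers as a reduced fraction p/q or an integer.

topology: fixed-axis compound train — 2 stages, target 51/28
target = 51/28 in lowest terms: an exact hit needs N1·N3 = k·51 and N2·N4 = k·28 for one integer k, every count in [12, 96]; additionally prefer no 1:1 stage (N1 ≠ N2, N3 ≠ N4)
k = 1…5: no 1:1-free in-range split of k·51 and k·28 into factor pairs; take k = 6
k = 6: N1·N3 = 306 = 17·18, N2·N4 = 168 = 12·14
achieved = 17·18/(12·14) = 51/28; |achieved − target| = 0 ≤ 51/2800 ✓

N1=17 N2=12 N3=18 N4=14 achieved=51/28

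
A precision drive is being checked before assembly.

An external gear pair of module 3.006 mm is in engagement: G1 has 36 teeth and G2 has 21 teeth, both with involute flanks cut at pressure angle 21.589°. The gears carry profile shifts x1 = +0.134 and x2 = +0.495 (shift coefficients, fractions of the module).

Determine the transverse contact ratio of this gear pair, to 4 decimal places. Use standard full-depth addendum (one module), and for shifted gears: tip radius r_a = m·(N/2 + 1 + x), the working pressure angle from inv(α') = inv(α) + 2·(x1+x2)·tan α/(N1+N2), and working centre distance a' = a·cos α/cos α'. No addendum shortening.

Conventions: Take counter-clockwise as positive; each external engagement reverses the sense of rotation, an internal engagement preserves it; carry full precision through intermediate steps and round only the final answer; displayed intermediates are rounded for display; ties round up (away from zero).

single-mesh involute tooth geometry (36T engaging 21T at module 3.006)
base radii: r_b1 = 50.312169, r_b2 = 29.348765
tip radii: r_a1 = 57.516804, r_a2 = 36.056970
inv(α') = inv(21.589°) + 2·(+0.134+0.495)·tan α/(36+21) = 0.02764011  ⇒  α' = 24.36663°
a' = a·cos α / cos α' = 85.6710·cos 21.589°/cos 24.36663° = 87.450680
action lengths: √(r_a1²−r_b1²) = 27.872358, √(r_a2²−r_b2²) = 20.946481
base pitch p_b = π·m·cos α = 8.781130
CR = (27.872358 + 20.946481 − 87.450680·sin 24.36663°)/8.781130 = 1.450721
contact ratio ≈ 1.4507

1.4507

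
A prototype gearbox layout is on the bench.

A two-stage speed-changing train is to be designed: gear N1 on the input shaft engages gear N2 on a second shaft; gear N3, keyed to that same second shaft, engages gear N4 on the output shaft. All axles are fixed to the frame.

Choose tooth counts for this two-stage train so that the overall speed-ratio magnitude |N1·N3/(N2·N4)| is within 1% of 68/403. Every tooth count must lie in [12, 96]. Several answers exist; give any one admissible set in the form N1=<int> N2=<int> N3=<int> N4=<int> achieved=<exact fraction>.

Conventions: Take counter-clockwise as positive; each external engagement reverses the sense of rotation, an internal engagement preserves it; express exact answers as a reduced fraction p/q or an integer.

N1=12 N2=13 N3=17 N4=93 achieved=68/403

2-stage fixed-axis compound train for ratio 68/403
target = 68/403 in lowest terms: an exact hit needs N1·N3 = k·68 and N2·N4 = k·403 for one integer k, every count in [12, 96]; additionally prefer no 1:1 stage (N1 ≠ N2, N3 ≠ N4)
k = 1…2: no 1:1-free in-range split of k·68 and k·403 into factor pairs; take k = 3
k = 3: N1·N3 = 204 = 12·17, N2·N4 = 1209 = 13·93
achieved = 12·17/(13·93) = 68/403; |achieved − target| = 0 ≤ 17/10075 ✓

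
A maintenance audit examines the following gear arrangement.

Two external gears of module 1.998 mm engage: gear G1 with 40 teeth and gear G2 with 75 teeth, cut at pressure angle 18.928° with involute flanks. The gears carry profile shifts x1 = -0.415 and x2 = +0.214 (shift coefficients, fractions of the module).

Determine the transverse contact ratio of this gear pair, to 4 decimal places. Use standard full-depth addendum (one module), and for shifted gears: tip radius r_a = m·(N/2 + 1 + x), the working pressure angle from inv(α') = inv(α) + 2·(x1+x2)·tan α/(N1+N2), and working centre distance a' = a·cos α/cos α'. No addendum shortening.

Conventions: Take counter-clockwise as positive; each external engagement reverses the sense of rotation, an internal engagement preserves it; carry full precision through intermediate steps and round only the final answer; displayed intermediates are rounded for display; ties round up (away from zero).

1.8874

topology: single-mesh involute geometry — m = 1.998, 40T/75T pair
base radii: r_b1 = 37.799241, r_b2 = 70.873577
tip radii: r_a1 = 41.128830, r_a2 = 77.350572
inv(α') = inv(18.928°) + 2·(-0.415+0.214)·tan α/(40+75) = 0.01136794  ⇒  α' = 18.32344°
a' = a·cos α / cos α' = 114.8850·cos 18.928°/cos 18.32344° = 114.477160
action lengths: √(r_a1²−r_b1²) = 16.211047, √(r_a2²−r_b2²) = 30.984627
base pitch p_b = π·m·cos α = 5.937491
CR = (16.211047 + 30.984627 − 114.477160·sin 18.32344°)/5.937491 = 1.887371
contact ratio ≈ 1.8874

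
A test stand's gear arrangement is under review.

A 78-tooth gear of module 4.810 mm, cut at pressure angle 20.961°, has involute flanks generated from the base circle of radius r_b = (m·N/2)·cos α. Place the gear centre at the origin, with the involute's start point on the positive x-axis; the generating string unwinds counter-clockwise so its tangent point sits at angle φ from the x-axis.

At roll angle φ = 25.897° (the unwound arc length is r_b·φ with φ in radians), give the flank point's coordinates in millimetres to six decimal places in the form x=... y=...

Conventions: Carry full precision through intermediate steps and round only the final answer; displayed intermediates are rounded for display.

topology: single-mesh involute geometry — m = 4.810, N = 78
pitch radius r_p = m·N/2 = 4.810·78/2 = 187.590000
base radius r_b = r_p·cos α = 187.590000·cos 20.961° = 175.176071
roll angle φ = 25.897° = 0.45198792 rad
x = r_b·(cos φ + φ·sin φ) = 192.166134
y = r_b·(sin φ − φ·cos φ) = 5.282453

x=192.166134 y=5.282453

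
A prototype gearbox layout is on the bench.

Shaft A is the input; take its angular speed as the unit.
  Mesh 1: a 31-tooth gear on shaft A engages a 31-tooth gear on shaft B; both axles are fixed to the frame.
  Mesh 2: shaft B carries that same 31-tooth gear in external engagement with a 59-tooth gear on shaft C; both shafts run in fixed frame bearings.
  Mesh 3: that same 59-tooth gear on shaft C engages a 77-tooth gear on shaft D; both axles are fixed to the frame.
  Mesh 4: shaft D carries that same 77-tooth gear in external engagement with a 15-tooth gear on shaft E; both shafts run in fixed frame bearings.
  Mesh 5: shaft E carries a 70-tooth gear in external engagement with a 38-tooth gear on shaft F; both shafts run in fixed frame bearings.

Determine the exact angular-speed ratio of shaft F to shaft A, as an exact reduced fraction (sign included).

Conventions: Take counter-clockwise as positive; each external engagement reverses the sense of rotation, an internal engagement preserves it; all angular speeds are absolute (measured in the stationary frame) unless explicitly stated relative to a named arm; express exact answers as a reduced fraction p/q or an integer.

class = fixed-axis compound train [5 meshes; 5 ratios multiply, 5 sense flips]
mesh 1 [31T→31T]: running ratio 1, sense −
mesh 2 [31T→59T]: running ratio 31/59, sense +
mesh 3 [59T→77T]: running ratio 31/77, sense −
mesh 4 [77T→15T]: running ratio 31/15, sense +
mesh 5 [70T→38T]: running ratio 217/57, sense −
ω_out/ω_in = -217/57

-217/57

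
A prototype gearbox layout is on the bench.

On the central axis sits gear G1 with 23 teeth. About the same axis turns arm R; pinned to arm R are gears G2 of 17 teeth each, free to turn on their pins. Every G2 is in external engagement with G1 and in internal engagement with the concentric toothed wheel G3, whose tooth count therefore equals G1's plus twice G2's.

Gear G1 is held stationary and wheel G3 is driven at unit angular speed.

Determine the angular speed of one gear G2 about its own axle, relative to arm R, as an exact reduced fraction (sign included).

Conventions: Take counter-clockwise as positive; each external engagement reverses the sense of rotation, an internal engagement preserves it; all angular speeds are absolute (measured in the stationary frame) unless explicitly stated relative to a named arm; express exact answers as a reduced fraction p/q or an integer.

1311/1360

class = planetary set [G3 = 23+2·17 = 57; Willis about the carrier]
ring teeth: 23 + 2·17 = 57
23(ω_sun−ω_arm) = −57(ω_ring−ω_arm),  ω_sun = 0, ω_ring = 1
23(0−ω_arm) = −57(1−ω_arm)  ⇒  80·ω_arm = 57  ⇒  ω_arm = 57/80
sun–planet mesh: 23·(0−57/80) = −17·(ω_p−ω_arm)  ⇒  ω_p−ω_arm = 1311/1360
exact speed ratio = 1311/1360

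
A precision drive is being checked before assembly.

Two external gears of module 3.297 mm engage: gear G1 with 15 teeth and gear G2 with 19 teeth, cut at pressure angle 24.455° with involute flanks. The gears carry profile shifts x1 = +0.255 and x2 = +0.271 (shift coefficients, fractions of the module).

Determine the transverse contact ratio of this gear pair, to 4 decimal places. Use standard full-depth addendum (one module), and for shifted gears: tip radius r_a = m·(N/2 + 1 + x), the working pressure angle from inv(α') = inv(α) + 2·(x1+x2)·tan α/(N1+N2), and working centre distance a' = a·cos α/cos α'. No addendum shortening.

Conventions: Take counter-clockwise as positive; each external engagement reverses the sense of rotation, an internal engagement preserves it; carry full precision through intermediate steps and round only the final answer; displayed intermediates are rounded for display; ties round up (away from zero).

recognized (one external pair, fixed centres): single-mesh tooth geometry, m = 3.297, N1 = 15, N2 = 19
base radii: r_b1 = 22.509114, r_b2 = 28.511545
tip radii: r_a1 = 28.865235, r_a2 = 35.511987
inv(α') = inv(24.455°) + 2·(+0.255+0.271)·tan α/(15+19) = 0.04202918  ⇒  α' = 27.79805°
a' = a·cos α / cos α' = 56.0490·cos 24.455°/cos 27.79805° = 57.676734
action lengths: √(r_a1²−r_b1²) = 18.070461, √(r_a2²−r_b2²) = 21.170570
base pitch p_b = π·m·cos α = 9.428596
CR = (18.070461 + 21.170570 − 57.676734·sin 27.79805°)/9.428596 = 1.309115
contact ratio ≈ 1.3091

1.3091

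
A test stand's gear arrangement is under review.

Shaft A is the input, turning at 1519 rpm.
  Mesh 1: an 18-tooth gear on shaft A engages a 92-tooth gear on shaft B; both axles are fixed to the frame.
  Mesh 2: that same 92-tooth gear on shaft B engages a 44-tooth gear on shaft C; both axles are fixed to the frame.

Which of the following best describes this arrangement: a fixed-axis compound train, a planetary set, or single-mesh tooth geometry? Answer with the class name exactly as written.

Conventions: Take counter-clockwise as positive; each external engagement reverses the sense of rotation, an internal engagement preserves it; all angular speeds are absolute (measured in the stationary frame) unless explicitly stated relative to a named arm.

2-mesh fixed-axis compound train (all bearings frame-fixed)
classification: fixed-axis compound train

fixed-axis compound train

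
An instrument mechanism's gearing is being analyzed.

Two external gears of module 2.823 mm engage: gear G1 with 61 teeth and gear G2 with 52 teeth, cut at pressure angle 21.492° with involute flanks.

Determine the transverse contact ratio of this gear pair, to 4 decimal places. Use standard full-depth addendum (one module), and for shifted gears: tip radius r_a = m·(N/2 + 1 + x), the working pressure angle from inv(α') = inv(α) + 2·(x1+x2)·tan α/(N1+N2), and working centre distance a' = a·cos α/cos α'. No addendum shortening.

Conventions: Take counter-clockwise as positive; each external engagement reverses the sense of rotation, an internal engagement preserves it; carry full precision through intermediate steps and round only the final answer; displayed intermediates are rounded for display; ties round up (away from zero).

1.6964

topology: single-mesh involute geometry — m = 2.823, 61T/52T pair
base radii: r_b1 = 80.114754, r_b2 = 68.294544
tip radii: r_a1 = 88.924500, r_a2 = 76.221000
no profile shift: α' = α, a' = a
action lengths: √(r_a1²−r_b1²) = 38.590063, √(r_a2²−r_b2²) = 33.845178
base pitch p_b = π·m·cos α = 8.252063
CR = (38.590063 + 33.845178 − 159.499500·sin 21.49200°)/8.252063 = 1.696449
contact ratio ≈ 1.6964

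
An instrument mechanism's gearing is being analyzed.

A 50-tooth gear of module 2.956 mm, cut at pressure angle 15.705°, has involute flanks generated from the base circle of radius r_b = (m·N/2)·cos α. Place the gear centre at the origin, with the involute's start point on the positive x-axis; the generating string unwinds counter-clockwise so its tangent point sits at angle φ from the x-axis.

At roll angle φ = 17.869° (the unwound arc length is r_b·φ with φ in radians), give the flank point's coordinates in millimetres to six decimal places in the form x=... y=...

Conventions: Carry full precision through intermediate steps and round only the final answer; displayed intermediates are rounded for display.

x=74.517262 y=0.712365

class = single-mesh tooth geometry [base-circle involute, m = 2.956, 50T]
pitch radius r_p = m·N/2 = 2.956·50/2 = 73.900000
base radius r_b = r_p·cos α = 73.900000·cos 15.705° = 71.141175
roll angle φ = 17.869° = 0.31187288 rad
x = r_b·(cos φ + φ·sin φ) = 74.517262
y = r_b·(sin φ − φ·cos φ) = 0.712365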